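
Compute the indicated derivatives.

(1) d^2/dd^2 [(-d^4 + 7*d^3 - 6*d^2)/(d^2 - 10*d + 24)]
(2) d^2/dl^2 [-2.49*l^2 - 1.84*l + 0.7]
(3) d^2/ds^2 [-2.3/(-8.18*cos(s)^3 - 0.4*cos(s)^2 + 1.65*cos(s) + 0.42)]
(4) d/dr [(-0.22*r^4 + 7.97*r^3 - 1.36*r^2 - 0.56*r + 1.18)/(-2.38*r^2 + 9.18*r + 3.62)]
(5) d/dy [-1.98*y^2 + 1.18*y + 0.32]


(1) = 2*(-d^3 + 12*d^2 - 48*d + 16)/(d^3 - 12*d^2 + 48*d - 64)
(2) = -4.98000000000000
(3) = (2770.17336*(-1.0*sin(s)^2 + 0.032599837*cos(s) + 0.9327628362)^2*sin(s)^2 + (10.3155*cos(s) + 1.84*cos(2*s) + 42.3315*cos(3*s))*(8.18*cos(s)^3 + 0.4*cos(s)^2 - 1.65*cos(s) - 0.42))/(8.18*cos(s)^3 + 0.4*cos(s)^2 - 1.65*cos(s) - 0.42)^3
(4) = (1.0472*r^5 - 25.0274*r^4 + 143.1436*r^3 + 72.7366*r^2 - 4.2296*r - 12.8596)/(5.6644*r^4 - 43.6968*r^3 + 67.0412*r^2 + 66.4632*r + 13.1044)
(5) = 1.18 - 3.96*y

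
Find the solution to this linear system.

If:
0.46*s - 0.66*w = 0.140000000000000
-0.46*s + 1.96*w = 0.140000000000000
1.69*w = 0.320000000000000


Then:
No Solution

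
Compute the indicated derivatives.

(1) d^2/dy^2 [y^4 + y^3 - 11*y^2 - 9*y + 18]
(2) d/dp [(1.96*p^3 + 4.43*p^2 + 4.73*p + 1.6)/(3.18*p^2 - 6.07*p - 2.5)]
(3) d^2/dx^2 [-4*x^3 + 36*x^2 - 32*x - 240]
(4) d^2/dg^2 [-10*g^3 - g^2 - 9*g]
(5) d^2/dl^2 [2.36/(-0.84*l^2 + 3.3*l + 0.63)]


(1) = 12*y^2 + 6*y - 22
(2) = (6.2328*p^4 - 23.7944*p^3 - 56.6315*p^2 - 32.326*p - 2.113)/(10.1124*p^4 - 38.6052*p^3 + 20.9449*p^2 + 30.35*p + 6.25)
(3) = 72 - 24*x
(4) = -60*g - 2
(5) = (-3.330432*l^2 + 13.08384*l + 2.36*(1.68*l - 3.3)*(3.36*l - 6.6) + 2.497824)/(-0.84*l^2 + 3.3*l + 0.63)^3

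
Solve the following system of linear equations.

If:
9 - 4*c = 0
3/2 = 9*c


Then:
No Solution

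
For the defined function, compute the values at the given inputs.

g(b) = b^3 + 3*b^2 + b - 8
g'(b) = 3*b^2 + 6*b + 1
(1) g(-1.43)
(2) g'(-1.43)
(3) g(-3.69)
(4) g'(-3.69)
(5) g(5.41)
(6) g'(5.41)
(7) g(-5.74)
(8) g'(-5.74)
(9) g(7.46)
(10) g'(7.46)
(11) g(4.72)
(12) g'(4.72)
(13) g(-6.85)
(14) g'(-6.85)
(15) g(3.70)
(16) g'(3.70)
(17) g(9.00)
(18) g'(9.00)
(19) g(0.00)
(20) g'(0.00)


(1) = -6.22
(2) = -1.45
(3) = -21.09
(4) = 19.71
(5) = 243.55
(6) = 121.26
(7) = -104.02
(8) = 65.40
(9) = 581.58
(10) = 212.71
(11) = 168.71
(12) = 96.16
(13) = -195.50
(14) = 100.67
(15) = 87.42
(16) = 64.27
(17) = 973.00
(18) = 298.00
(19) = -8.00
(20) = 1.00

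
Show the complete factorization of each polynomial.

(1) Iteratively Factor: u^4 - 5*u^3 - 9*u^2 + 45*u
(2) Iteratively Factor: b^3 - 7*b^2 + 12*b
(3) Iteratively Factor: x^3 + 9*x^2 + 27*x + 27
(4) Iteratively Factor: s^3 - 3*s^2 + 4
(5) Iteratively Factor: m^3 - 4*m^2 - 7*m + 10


(1) = (u)*(u^3 - 5*u^2 - 9*u + 45) = u*(u + 3)*(u^2 - 8*u + 15) = u*(u - 5)*(u + 3)*(u - 3)
(2) = (b - 3)*(b^2 - 4*b) = b*(b - 3)*(b - 4)
(3) = (x + 3)*(x^2 + 6*x + 9) = (x + 3)^2*(x + 3)
(4) = (s + 1)*(s^2 - 4*s + 4) = (s - 2)*(s + 1)*(s - 2)
(5) = (m + 2)*(m^2 - 6*m + 5) = (m - 1)*(m + 2)*(m - 5)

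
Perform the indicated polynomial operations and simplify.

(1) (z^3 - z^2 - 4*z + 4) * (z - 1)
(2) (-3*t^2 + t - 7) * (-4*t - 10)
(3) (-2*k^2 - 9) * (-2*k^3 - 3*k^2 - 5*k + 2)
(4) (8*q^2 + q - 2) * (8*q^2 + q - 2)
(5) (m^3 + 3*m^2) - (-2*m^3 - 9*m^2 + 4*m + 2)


(1) = z^4 - 2*z^3 - 3*z^2 + 8*z - 4
(2) = 12*t^3 + 26*t^2 + 18*t + 70
(3) = 4*k^5 + 6*k^4 + 28*k^3 + 23*k^2 + 45*k - 18
(4) = 64*q^4 + 16*q^3 - 31*q^2 - 4*q + 4
(5) = 3*m^3 + 12*m^2 - 4*m - 2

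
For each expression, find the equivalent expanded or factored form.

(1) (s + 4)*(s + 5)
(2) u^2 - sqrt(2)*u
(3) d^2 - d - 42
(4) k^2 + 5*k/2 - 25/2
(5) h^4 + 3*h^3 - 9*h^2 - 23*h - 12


(1) = s^2 + 9*s + 20
(2) = u*(u - sqrt(2))
(3) = (d - 7)*(d + 6)
(4) = (k - 5/2)*(k + 5)
(5) = (h - 3)*(h + 1)^2*(h + 4)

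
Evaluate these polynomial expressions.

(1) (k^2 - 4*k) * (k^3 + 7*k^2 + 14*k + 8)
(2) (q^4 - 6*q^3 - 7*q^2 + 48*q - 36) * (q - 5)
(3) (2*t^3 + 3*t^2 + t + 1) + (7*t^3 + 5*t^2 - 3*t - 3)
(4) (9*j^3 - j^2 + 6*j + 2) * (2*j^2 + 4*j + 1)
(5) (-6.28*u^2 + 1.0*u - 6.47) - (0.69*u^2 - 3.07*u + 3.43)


(1) = k^5 + 3*k^4 - 14*k^3 - 48*k^2 - 32*k
(2) = q^5 - 11*q^4 + 23*q^3 + 83*q^2 - 276*q + 180
(3) = 9*t^3 + 8*t^2 - 2*t - 2
(4) = 18*j^5 + 34*j^4 + 17*j^3 + 27*j^2 + 14*j + 2
(5) = -6.97*u^2 + 4.07*u - 9.9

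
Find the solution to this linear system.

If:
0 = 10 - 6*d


Then:
d = 5/3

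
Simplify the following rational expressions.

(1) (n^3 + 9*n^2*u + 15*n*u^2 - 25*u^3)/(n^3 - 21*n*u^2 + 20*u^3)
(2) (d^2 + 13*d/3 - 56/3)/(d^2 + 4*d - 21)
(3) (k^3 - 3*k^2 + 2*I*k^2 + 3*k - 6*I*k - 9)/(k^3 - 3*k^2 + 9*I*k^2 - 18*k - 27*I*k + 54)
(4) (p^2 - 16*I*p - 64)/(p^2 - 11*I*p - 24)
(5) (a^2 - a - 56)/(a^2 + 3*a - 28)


(1) = (-n - 5*u)/(-n + 4*u)
(2) = (3*d - 8)/(3*d - 9)
(3) = (k - I)/(k + 6*I)
(4) = (p - 8*I)/(p - 3*I)
(5) = (a - 8)/(a - 4)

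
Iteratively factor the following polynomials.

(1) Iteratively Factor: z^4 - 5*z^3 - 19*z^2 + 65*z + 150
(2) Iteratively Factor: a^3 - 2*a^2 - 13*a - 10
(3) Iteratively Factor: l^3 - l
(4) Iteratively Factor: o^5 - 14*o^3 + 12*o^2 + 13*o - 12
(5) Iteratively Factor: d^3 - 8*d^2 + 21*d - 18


(1) = (z - 5)*(z^3 - 19*z - 30) = (z - 5)^2*(z^2 + 5*z + 6) = (z - 5)^2*(z + 2)*(z + 3)
(2) = (a + 1)*(a^2 - 3*a - 10) = (a - 5)*(a + 1)*(a + 2)
(3) = (l - 1)*(l^2 + l) = l*(l - 1)*(l + 1)
(4) = (o - 1)*(o^4 + o^3 - 13*o^2 - o + 12) = (o - 1)*(o + 4)*(o^3 - 3*o^2 - o + 3) = (o - 1)^2*(o + 4)*(o^2 - 2*o - 3) = (o - 1)^2*(o + 1)*(o + 4)*(o - 3)
(5) = (d - 3)*(d^2 - 5*d + 6) = (d - 3)^2*(d - 2)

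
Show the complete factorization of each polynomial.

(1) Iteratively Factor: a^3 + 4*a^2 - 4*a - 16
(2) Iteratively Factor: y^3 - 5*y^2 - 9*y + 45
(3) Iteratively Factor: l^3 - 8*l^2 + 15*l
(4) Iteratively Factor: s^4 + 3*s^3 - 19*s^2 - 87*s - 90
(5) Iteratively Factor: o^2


(1) = (a + 2)*(a^2 + 2*a - 8) = (a - 2)*(a + 2)*(a + 4)
(2) = (y - 5)*(y^2 - 9) = (y - 5)*(y + 3)*(y - 3)
(3) = (l - 3)*(l^2 - 5*l) = l*(l - 3)*(l - 5)
(4) = (s + 3)*(s^3 - 19*s - 30) = (s - 5)*(s + 3)*(s^2 + 5*s + 6) = (s - 5)*(s + 2)*(s + 3)*(s + 3)
(5) = (o)*(o)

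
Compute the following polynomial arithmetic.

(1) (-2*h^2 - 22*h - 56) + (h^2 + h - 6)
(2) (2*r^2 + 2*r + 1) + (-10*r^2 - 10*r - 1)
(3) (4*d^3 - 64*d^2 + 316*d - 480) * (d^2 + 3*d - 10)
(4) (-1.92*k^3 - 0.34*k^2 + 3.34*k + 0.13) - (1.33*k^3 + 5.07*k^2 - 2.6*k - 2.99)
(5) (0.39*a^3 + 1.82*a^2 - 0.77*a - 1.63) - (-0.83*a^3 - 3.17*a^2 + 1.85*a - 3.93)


(1) = -h^2 - 21*h - 62
(2) = -8*r^2 - 8*r
(3) = 4*d^5 - 52*d^4 + 84*d^3 + 1108*d^2 - 4600*d + 4800
(4) = -3.25*k^3 - 5.41*k^2 + 5.94*k + 3.12
(5) = 1.22*a^3 + 4.99*a^2 - 2.62*a + 2.3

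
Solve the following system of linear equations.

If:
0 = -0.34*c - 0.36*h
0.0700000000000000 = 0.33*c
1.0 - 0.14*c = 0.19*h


Then:
No Solution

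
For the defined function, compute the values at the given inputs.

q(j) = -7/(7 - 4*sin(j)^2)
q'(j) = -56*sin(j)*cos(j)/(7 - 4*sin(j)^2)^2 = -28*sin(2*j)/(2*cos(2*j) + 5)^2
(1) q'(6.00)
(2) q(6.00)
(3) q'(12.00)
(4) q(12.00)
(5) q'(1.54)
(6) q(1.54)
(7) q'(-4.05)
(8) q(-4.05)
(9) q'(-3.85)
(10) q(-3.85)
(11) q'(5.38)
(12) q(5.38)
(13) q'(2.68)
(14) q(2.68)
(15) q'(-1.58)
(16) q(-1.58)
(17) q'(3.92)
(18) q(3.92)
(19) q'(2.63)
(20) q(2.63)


(1) = 0.34
(2) = -1.05
(3) = 0.74
(4) = -1.20
(5) = -0.19
(6) = -2.33
(7) = 1.33
(8) = -1.55
(9) = 0.98
(10) = -1.32
(11) = 1.32
(12) = -1.54
(13) = 0.58
(14) = -1.13
(15) = -0.06
(16) = -2.33
(17) = -1.11
(18) = -1.39
(19) = 0.65
(20) = -1.16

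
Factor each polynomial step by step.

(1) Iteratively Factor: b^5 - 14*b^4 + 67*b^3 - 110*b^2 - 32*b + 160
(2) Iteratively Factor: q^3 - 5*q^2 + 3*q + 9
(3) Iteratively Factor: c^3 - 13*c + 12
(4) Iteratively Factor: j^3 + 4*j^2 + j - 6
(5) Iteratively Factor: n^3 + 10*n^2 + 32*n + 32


(1) = (b - 2)*(b^4 - 12*b^3 + 43*b^2 - 24*b - 80) = (b - 4)*(b - 2)*(b^3 - 8*b^2 + 11*b + 20) = (b - 5)*(b - 4)*(b - 2)*(b^2 - 3*b - 4) = (b - 5)*(b - 4)*(b - 2)*(b + 1)*(b - 4)
(2) = (q - 3)*(q^2 - 2*q - 3) = (q - 3)^2*(q + 1)
(3) = (c - 3)*(c^2 + 3*c - 4) = (c - 3)*(c + 4)*(c - 1)
(4) = (j + 3)*(j^2 + j - 2) = (j - 1)*(j + 3)*(j + 2)
(5) = (n + 4)*(n^2 + 6*n + 8) = (n + 2)*(n + 4)*(n + 4)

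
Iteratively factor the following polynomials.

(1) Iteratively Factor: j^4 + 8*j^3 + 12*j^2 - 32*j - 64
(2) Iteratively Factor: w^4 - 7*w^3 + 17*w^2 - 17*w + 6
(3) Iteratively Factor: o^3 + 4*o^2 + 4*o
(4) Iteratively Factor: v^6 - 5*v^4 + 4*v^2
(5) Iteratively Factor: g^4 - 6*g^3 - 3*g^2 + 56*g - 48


(1) = (j + 2)*(j^3 + 6*j^2 - 32) = (j - 2)*(j + 2)*(j^2 + 8*j + 16) = (j - 2)*(j + 2)*(j + 4)*(j + 4)
(2) = (w - 2)*(w^3 - 5*w^2 + 7*w - 3) = (w - 2)*(w - 1)*(w^2 - 4*w + 3) = (w - 3)*(w - 2)*(w - 1)*(w - 1)
(3) = (o + 2)*(o^2 + 2*o) = o*(o + 2)*(o + 2)
(4) = (v + 1)*(v^5 - v^4 - 4*v^3 + 4*v^2) = v*(v + 1)*(v^4 - v^3 - 4*v^2 + 4*v) = v^2*(v + 1)*(v^3 - v^2 - 4*v + 4) = v^2*(v - 2)*(v + 1)*(v^2 + v - 2) = v^2*(v - 2)*(v + 1)*(v + 2)*(v - 1)
(5) = (g - 1)*(g^3 - 5*g^2 - 8*g + 48) = (g - 4)*(g - 1)*(g^2 - g - 12) = (g - 4)*(g - 1)*(g + 3)*(g - 4)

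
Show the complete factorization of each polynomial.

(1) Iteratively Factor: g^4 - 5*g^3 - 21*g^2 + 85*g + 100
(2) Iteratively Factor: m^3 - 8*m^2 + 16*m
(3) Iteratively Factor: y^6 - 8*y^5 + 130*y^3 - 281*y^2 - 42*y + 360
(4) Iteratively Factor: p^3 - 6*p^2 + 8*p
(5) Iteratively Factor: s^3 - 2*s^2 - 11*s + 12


(1) = (g - 5)*(g^3 - 21*g - 20) = (g - 5)^2*(g^2 + 5*g + 4) = (g - 5)^2*(g + 1)*(g + 4)
(2) = (m)*(m^2 - 8*m + 16) = m*(m - 4)*(m - 4)
(3) = (y - 3)*(y^5 - 5*y^4 - 15*y^3 + 85*y^2 - 26*y - 120) = (y - 3)*(y - 2)*(y^4 - 3*y^3 - 21*y^2 + 43*y + 60) = (y - 3)*(y - 2)*(y + 4)*(y^3 - 7*y^2 + 7*y + 15) = (y - 3)*(y - 2)*(y + 1)*(y + 4)*(y^2 - 8*y + 15) = (y - 3)^2*(y - 2)*(y + 1)*(y + 4)*(y - 5)
(4) = (p)*(p^2 - 6*p + 8) = p*(p - 2)*(p - 4)
(5) = (s - 4)*(s^2 + 2*s - 3) = (s - 4)*(s + 3)*(s - 1)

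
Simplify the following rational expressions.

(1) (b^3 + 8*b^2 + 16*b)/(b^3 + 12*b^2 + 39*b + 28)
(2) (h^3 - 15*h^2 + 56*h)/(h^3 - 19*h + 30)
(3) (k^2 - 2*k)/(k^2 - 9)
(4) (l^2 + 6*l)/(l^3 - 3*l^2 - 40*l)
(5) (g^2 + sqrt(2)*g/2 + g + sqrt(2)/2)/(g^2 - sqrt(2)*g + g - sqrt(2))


(1) = (b^2 + 4*b)/(b^2 + 8*b + 7)
(2) = (h^3 - 15*h^2 + 56*h)/(h^3 - 19*h + 30)
(3) = (k^2 - 2*k)/(k^2 - 9)
(4) = (l + 6)/(l^2 - 3*l - 40)
(5) = (2*g + sqrt(2))/(2*g - 2*sqrt(2))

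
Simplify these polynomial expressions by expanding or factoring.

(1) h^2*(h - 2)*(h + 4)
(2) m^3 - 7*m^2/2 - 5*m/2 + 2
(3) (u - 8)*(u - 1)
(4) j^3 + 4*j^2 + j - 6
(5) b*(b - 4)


(1) = h^4 + 2*h^3 - 8*h^2
(2) = (m - 4)*(m - 1/2)*(m + 1)
(3) = u^2 - 9*u + 8
(4) = (j - 1)*(j + 2)*(j + 3)
(5) = b^2 - 4*b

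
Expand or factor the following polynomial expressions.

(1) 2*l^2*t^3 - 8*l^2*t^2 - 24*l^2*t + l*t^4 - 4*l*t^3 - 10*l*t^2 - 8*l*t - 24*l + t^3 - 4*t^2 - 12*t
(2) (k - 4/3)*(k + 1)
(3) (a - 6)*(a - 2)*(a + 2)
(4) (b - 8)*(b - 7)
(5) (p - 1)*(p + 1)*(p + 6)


(1) = (2*l + t)*(t - 6)*(t + 2)*(l*t + 1)
(2) = k^2 - k/3 - 4/3
(3) = a^3 - 6*a^2 - 4*a + 24
(4) = b^2 - 15*b + 56
(5) = p^3 + 6*p^2 - p - 6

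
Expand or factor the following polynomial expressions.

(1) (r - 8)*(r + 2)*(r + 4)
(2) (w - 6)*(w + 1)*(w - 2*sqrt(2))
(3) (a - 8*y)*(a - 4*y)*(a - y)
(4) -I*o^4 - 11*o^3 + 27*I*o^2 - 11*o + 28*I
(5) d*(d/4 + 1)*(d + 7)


(1) = r^3 - 2*r^2 - 40*r - 64
(2) = w^3 - 5*w^2 - 2*sqrt(2)*w^2 - 6*w + 10*sqrt(2)*w + 12*sqrt(2)
(3) = a^3 - 13*a^2*y + 44*a*y^2 - 32*y^3
(4) = (o - 7*I)*(o - 4*I)*(o - I)*(-I*o + 1)
(5) = d^3/4 + 11*d^2/4 + 7*d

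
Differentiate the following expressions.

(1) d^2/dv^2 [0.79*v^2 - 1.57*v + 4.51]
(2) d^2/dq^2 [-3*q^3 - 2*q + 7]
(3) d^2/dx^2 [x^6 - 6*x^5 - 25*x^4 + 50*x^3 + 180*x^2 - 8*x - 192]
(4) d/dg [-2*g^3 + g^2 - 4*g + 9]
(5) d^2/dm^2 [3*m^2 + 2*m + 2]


(1) = 1.58000000000000
(2) = -18*q
(3) = 30*x^4 - 120*x^3 - 300*x^2 + 300*x + 360
(4) = -6*g^2 + 2*g - 4
(5) = 6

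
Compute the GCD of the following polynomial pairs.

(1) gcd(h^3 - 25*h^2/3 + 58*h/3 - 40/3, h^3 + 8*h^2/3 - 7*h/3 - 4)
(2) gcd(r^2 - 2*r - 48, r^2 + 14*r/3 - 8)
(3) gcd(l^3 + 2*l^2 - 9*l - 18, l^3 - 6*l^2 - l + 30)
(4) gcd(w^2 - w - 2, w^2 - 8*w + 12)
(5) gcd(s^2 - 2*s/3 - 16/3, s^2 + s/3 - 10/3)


(1) = h - 4/3
(2) = gcd((r - 8)*(r + 6), (r - 4/3)*(r + 6)) = r + 6
(3) = gcd((l - 3)*(l + 2)*(l + 3), (l - 5)*(l - 3)*(l + 2)) = l^2 - l - 6
(4) = w - 2
(5) = s + 2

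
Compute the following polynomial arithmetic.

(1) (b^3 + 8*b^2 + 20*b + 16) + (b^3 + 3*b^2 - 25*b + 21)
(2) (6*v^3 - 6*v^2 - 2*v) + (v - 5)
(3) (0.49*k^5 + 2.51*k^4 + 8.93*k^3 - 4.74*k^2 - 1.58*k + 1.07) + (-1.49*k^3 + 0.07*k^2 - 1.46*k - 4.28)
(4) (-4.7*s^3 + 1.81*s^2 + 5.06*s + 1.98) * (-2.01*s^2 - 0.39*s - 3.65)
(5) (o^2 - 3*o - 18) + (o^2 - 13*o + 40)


(1) = 2*b^3 + 11*b^2 - 5*b + 37
(2) = 6*v^3 - 6*v^2 - v - 5
(3) = 0.49*k^5 + 2.51*k^4 + 7.44*k^3 - 4.67*k^2 - 3.04*k - 3.21
(4) = 9.447*s^5 - 1.8051*s^4 + 6.2785*s^3 - 12.5597*s^2 - 19.2412*s - 7.227
(5) = 2*o^2 - 16*o + 22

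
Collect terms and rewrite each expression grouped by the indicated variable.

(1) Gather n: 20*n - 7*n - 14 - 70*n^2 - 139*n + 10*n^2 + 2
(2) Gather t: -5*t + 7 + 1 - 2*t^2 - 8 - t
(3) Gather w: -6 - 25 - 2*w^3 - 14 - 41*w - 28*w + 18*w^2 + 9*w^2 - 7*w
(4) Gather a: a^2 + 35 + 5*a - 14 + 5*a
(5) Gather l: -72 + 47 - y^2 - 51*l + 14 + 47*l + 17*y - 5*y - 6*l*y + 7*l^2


(1) = -60*n^2 - 126*n - 12
(2) = -2*t^2 - 6*t
(3) = -2*w^3 + 27*w^2 - 76*w - 45
(4) = a^2 + 10*a + 21
(5) = 7*l^2 + l*(-6*y - 4) - y^2 + 12*y - 11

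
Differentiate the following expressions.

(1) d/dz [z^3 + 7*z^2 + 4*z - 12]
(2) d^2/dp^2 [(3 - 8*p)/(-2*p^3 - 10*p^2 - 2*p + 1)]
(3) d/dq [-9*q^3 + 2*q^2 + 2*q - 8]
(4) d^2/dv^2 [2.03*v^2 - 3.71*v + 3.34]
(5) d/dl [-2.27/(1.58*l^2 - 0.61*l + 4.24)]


(1) = 3*z^2 + 14*z + 4
(2) = 4*(48*p^5 + 204*p^4 + 144*p^3 - 420*p^2 + 21*p - 13)/(8*p^9 + 120*p^8 + 624*p^7 + 1228*p^6 + 504*p^5 - 204*p^4 - 106*p^3 + 18*p^2 + 6*p - 1)
(3) = -27*q^2 + 4*q + 2
(4) = 4.06000000000000
(5) = (7.1732*l - 1.3847)/(1.58*l^2 - 0.61*l + 4.24)^2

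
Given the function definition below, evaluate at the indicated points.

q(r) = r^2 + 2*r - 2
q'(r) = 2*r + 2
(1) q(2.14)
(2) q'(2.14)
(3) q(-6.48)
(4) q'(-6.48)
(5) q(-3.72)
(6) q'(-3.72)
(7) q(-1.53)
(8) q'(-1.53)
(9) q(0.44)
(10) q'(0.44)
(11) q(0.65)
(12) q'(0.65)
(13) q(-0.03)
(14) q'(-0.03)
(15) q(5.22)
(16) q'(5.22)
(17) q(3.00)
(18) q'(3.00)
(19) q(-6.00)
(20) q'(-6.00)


(1) = 6.86
(2) = 6.28
(3) = 27.03
(4) = -10.96
(5) = 4.40
(6) = -5.44
(7) = -2.72
(8) = -1.06
(9) = -0.93
(10) = 2.88
(11) = -0.28
(12) = 3.30
(13) = -2.06
(14) = 1.94
(15) = 35.69
(16) = 12.44
(17) = 13.00
(18) = 8.00
(19) = 22.00
(20) = -10.00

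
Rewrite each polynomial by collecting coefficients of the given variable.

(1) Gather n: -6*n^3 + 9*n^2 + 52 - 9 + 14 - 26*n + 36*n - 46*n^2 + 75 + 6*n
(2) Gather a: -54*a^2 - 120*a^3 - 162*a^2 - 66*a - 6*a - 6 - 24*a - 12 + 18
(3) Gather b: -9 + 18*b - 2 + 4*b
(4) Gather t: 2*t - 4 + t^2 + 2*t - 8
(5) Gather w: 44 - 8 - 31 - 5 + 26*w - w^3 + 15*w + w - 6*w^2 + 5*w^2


(1) = -6*n^3 - 37*n^2 + 16*n + 132
(2) = -120*a^3 - 216*a^2 - 96*a
(3) = 22*b - 11
(4) = t^2 + 4*t - 12
(5) = -w^3 - w^2 + 42*w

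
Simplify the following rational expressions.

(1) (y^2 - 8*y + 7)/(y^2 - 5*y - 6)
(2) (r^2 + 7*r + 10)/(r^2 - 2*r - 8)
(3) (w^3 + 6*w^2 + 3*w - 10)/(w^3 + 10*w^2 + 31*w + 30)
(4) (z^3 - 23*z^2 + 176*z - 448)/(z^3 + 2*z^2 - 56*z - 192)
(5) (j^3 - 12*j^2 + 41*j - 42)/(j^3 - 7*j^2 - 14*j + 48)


(1) = (y^2 - 8*y + 7)/(y^2 - 5*y - 6)
(2) = (r + 5)/(r - 4)
(3) = (w - 1)/(w + 3)
(4) = (z^2 - 15*z + 56)/(z^2 + 10*z + 24)
(5) = (j^2 - 10*j + 21)/(j^2 - 5*j - 24)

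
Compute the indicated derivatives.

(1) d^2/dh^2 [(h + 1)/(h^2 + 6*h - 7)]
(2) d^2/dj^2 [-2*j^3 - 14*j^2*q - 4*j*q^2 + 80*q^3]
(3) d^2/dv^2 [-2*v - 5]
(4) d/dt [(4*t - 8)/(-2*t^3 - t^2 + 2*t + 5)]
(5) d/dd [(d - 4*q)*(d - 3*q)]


(1) = 2*(4*(h + 1)*(h + 3)^2 - (3*h + 7)*(h^2 + 6*h - 7))/(h^2 + 6*h - 7)^3
(2) = -12*j - 28*q
(3) = 0
(4) = 4*(-2*t^3 - t^2 + 2*t + 2*(t - 2)*(3*t^2 + t - 1) + 5)/(2*t^3 + t^2 - 2*t - 5)^2
(5) = 2*d - 7*q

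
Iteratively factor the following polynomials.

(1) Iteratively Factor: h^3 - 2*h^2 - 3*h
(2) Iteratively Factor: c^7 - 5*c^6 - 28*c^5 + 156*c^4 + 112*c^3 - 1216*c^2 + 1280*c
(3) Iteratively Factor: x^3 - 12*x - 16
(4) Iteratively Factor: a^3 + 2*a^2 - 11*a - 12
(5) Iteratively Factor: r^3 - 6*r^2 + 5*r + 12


(1) = (h)*(h^2 - 2*h - 3) = h*(h + 1)*(h - 3)
(2) = (c - 5)*(c^6 - 28*c^4 + 16*c^3 + 192*c^2 - 256*c) = c*(c - 5)*(c^5 - 28*c^3 + 16*c^2 + 192*c - 256) = c*(c - 5)*(c + 4)*(c^4 - 4*c^3 - 12*c^2 + 64*c - 64) = c*(c - 5)*(c - 4)*(c + 4)*(c^3 - 12*c + 16) = c*(c - 5)*(c - 4)*(c + 4)^2*(c^2 - 4*c + 4) = c*(c - 5)*(c - 4)*(c - 2)*(c + 4)^2*(c - 2)
(3) = (x - 4)*(x^2 + 4*x + 4) = (x - 4)*(x + 2)*(x + 2)
(4) = (a + 1)*(a^2 + a - 12) = (a + 1)*(a + 4)*(a - 3)
(5) = (r - 3)*(r^2 - 3*r - 4) = (r - 3)*(r + 1)*(r - 4)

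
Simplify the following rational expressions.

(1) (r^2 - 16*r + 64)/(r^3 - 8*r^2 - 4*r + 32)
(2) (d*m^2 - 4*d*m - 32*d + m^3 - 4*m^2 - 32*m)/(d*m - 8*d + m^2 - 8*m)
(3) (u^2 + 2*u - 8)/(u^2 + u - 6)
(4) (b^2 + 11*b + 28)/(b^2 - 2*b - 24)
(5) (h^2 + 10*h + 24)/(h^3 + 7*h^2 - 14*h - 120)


(1) = (r - 8)/(r^2 - 4)
(2) = m + 4
(3) = (u + 4)/(u + 3)
(4) = (b + 7)/(b - 6)
(5) = (h + 4)/(h^2 + h - 20)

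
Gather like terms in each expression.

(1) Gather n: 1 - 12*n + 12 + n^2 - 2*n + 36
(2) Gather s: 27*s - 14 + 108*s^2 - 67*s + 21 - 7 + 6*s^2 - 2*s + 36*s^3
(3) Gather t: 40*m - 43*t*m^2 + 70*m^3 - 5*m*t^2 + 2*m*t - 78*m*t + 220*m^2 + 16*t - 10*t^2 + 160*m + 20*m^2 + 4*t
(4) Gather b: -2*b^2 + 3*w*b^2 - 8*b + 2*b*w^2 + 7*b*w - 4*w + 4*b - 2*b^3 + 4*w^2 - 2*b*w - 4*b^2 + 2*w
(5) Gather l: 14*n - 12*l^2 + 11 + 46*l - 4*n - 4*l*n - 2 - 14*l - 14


(1) = n^2 - 14*n + 49
(2) = 36*s^3 + 114*s^2 - 42*s
(3) = 70*m^3 + 240*m^2 + 200*m + t^2*(-5*m - 10) + t*(-43*m^2 - 76*m + 20)
(4) = -2*b^3 + b^2*(3*w - 6) + b*(2*w^2 + 5*w - 4) + 4*w^2 - 2*w
(5) = -12*l^2 + l*(32 - 4*n) + 10*n - 5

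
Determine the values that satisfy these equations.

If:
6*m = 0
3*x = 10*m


Then:
m = 0
x = 0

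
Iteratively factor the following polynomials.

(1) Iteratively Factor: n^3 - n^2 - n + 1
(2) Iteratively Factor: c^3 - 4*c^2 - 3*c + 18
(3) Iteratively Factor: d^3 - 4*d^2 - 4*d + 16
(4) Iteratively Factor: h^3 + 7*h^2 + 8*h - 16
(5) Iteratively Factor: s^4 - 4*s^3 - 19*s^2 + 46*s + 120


(1) = (n - 1)*(n^2 - 1) = (n - 1)*(n + 1)*(n - 1)
(2) = (c + 2)*(c^2 - 6*c + 9) = (c - 3)*(c + 2)*(c - 3)
(3) = (d + 2)*(d^2 - 6*d + 8) = (d - 4)*(d + 2)*(d - 2)
(4) = (h - 1)*(h^2 + 8*h + 16) = (h - 1)*(h + 4)*(h + 4)
(5) = (s - 4)*(s^3 - 19*s - 30) = (s - 4)*(s + 3)*(s^2 - 3*s - 10) = (s - 5)*(s - 4)*(s + 3)*(s + 2)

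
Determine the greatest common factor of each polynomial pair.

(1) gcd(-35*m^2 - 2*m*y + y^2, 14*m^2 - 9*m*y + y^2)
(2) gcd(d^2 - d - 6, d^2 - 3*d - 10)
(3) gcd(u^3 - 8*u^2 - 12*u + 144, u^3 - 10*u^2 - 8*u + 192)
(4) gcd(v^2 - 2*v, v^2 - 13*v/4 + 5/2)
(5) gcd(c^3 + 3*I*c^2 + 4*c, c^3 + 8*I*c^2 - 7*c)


(1) = -7*m + y
(2) = gcd((d - 3)*(d + 2), (d - 5)*(d + 2)) = d + 2
(3) = gcd((u - 6)^2*(u + 4), (u - 8)*(u - 6)*(u + 4)) = u^2 - 2*u - 24
(4) = v - 2
(5) = gcd(c*(c - I)*(c + 4*I), c*(c + I)*(c + 7*I)) = c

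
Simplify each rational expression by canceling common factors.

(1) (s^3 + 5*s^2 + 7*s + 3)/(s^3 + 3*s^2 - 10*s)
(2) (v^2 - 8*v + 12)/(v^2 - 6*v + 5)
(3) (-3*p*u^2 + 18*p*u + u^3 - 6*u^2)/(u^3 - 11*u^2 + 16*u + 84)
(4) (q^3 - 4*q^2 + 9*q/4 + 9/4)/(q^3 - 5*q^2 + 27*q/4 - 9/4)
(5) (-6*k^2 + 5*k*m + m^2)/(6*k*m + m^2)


(1) = (s^3 + 5*s^2 + 7*s + 3)/(s^3 + 3*s^2 - 10*s)
(2) = (v^2 - 8*v + 12)/(v^2 - 6*v + 5)
(3) = (-3*p*u + u^2)/(u^2 - 5*u - 14)
(4) = (2*q + 1)/(2*q - 1)
(5) = (-k + m)/m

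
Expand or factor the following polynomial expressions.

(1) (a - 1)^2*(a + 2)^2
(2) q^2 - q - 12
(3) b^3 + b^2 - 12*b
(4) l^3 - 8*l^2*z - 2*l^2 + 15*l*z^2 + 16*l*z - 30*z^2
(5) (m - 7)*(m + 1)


(1) = a^4 + 2*a^3 - 3*a^2 - 4*a + 4
(2) = (q - 4)*(q + 3)
(3) = b*(b - 3)*(b + 4)
(4) = (l - 2)*(l - 5*z)*(l - 3*z)
(5) = m^2 - 6*m - 7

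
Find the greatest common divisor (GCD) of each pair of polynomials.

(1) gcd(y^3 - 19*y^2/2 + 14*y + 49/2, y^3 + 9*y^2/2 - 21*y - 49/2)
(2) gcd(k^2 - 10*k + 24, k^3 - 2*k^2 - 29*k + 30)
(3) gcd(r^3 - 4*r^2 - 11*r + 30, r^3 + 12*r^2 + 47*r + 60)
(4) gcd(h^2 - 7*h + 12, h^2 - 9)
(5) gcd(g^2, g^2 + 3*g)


(1) = gcd((y - 7)*(y - 7/2)*(y + 1), (y - 7/2)*(y + 1)*(y + 7)) = y^2 - 5*y/2 - 7/2
(2) = k - 6
(3) = r + 3
(4) = h - 3
(5) = gcd(g^2, g*(g + 3)) = g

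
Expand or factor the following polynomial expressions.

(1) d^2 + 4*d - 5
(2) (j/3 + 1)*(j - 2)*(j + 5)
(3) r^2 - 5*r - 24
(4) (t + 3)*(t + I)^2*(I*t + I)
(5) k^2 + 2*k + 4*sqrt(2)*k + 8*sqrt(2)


(1) = (d - 1)*(d + 5)
(2) = j^3/3 + 2*j^2 - j/3 - 10
(3) = (r - 8)*(r + 3)
(4) = I*t^4 - 2*t^3 + 4*I*t^3 - 8*t^2 + 2*I*t^2 - 6*t - 4*I*t - 3*I
(5) = (k + 2)*(k + 4*sqrt(2))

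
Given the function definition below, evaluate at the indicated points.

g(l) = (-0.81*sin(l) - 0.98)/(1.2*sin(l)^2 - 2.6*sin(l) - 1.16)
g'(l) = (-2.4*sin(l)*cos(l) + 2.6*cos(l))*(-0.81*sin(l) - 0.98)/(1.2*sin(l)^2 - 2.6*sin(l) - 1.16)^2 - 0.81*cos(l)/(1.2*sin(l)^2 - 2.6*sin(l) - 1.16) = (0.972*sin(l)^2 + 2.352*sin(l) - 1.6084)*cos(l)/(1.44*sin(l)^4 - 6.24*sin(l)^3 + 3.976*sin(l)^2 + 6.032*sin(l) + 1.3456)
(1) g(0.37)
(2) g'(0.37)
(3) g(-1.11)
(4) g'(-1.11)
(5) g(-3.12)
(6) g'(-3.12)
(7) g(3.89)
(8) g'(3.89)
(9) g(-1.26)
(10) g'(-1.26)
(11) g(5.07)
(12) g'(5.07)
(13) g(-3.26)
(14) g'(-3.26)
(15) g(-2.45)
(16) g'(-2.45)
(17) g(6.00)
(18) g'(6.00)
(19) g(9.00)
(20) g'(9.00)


(1) = 0.66
(2) = -0.16
(3) = -0.12
(4) = -0.29
(5) = 0.87
(6) = 1.36
(7) = -0.37
(8) = 1.49
(9) = -0.09
(10) = -0.16
(11) = -0.10
(12) = -0.19
(13) = 0.74
(14) = 0.62
(15) = -0.47
(16) = 2.15
(17) = 2.22
(18) = -18.21
(19) = 0.65
(20) = 0.11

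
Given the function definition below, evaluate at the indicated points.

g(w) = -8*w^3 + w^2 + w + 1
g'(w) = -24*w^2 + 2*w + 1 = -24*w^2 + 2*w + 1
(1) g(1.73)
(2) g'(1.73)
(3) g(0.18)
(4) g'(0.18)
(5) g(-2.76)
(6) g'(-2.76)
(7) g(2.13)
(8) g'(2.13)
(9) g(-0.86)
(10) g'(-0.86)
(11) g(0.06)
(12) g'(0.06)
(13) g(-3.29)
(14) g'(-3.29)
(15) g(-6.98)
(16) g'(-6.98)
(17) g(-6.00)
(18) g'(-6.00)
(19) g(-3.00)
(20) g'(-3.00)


(1) = -35.70
(2) = -67.37
(3) = 1.17
(4) = 0.58
(5) = 174.05
(6) = -187.34
(7) = -69.64
(8) = -103.63
(9) = 5.97
(10) = -18.47
(11) = 1.06
(12) = 1.03
(13) = 293.42
(14) = -265.36
(15) = 2763.29
(16) = -1182.25
(17) = 1759.00
(18) = -875.00
(19) = 223.00
(20) = -221.00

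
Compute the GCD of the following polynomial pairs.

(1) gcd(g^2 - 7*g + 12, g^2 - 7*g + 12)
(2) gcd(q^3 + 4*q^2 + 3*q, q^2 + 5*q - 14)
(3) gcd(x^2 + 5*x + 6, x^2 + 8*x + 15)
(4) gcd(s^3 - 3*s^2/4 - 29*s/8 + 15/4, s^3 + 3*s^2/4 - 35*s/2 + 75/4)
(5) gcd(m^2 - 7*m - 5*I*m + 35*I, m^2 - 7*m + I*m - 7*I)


(1) = gcd((g - 4)*(g - 3), (g - 4)*(g - 3)) = g^2 - 7*g + 12
(2) = gcd(q*(q + 1)*(q + 3), (q - 2)*(q + 7)) = 1
(3) = gcd((x + 2)*(x + 3), (x + 3)*(x + 5)) = x + 3
(4) = s - 5/4
(5) = gcd((m - 7)*(m - 5*I), (m - 7)*(m + I)) = m - 7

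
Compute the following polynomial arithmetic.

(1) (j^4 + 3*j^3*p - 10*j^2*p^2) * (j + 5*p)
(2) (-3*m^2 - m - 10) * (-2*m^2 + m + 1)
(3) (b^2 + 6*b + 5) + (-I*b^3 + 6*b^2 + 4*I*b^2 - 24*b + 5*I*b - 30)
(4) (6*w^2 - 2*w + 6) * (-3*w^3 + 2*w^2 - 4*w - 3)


(1) = j^5 + 8*j^4*p + 5*j^3*p^2 - 50*j^2*p^3
(2) = 6*m^4 - m^3 + 16*m^2 - 11*m - 10
(3) = -I*b^3 + 7*b^2 + 4*I*b^2 - 18*b + 5*I*b - 25
(4) = -18*w^5 + 18*w^4 - 46*w^3 + 2*w^2 - 18*w - 18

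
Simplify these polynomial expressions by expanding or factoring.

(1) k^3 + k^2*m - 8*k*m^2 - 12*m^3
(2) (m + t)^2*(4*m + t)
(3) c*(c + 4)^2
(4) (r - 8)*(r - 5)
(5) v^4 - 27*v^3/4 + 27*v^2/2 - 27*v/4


(1) = (k - 3*m)*(k + 2*m)^2
(2) = 4*m^3 + 9*m^2*t + 6*m*t^2 + t^3
(3) = c^3 + 8*c^2 + 16*c
(4) = r^2 - 13*r + 40
(5) = v*(v - 3)^2*(v - 3/4)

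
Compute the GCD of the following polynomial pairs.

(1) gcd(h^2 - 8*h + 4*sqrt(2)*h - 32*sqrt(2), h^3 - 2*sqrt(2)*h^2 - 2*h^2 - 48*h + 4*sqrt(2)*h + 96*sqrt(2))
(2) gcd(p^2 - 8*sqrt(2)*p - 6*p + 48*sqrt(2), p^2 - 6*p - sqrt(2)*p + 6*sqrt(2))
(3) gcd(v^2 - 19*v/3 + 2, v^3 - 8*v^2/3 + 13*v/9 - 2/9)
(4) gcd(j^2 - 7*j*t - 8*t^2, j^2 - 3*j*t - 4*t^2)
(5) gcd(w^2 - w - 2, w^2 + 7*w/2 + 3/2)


(1) = h - 8
(2) = p - 6
(3) = v - 1/3
(4) = gcd((j - 8*t)*(j + t), (j - 4*t)*(j + t)) = j + t
(5) = gcd((w - 2)*(w + 1), (w + 1/2)*(w + 3)) = 1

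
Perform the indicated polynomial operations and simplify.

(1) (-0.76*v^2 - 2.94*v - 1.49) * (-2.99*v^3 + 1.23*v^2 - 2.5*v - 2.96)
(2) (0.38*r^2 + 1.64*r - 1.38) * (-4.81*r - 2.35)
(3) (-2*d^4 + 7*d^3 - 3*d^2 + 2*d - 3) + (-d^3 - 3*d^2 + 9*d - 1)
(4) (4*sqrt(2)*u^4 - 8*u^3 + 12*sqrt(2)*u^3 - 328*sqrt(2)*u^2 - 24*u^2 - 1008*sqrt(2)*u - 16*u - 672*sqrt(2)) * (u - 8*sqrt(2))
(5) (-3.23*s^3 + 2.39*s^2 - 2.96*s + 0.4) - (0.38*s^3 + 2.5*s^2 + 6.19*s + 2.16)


(1) = 2.2724*v^5 + 7.8558*v^4 + 2.7389*v^3 + 7.7669*v^2 + 12.4274*v + 4.4104
(2) = -1.8278*r^3 - 8.7814*r^2 + 2.7838*r + 3.243
(3) = -2*d^4 + 6*d^3 - 6*d^2 + 11*d - 4
(4) = 4*sqrt(2)*u^5 - 72*u^4 + 12*sqrt(2)*u^4 - 264*sqrt(2)*u^3 - 216*u^3 - 816*sqrt(2)*u^2 + 5232*u^2 - 544*sqrt(2)*u + 16128*u + 10752
(5) = -3.61*s^3 - 0.11*s^2 - 9.15*s - 1.76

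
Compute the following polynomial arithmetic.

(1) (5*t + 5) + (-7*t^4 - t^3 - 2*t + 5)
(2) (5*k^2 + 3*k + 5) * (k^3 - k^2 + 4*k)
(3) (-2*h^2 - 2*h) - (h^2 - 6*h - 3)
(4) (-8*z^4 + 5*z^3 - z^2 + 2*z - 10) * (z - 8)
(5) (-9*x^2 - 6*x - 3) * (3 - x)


(1) = -7*t^4 - t^3 + 3*t + 10
(2) = 5*k^5 - 2*k^4 + 22*k^3 + 7*k^2 + 20*k
(3) = -3*h^2 + 4*h + 3
(4) = -8*z^5 + 69*z^4 - 41*z^3 + 10*z^2 - 26*z + 80
(5) = 9*x^3 - 21*x^2 - 15*x - 9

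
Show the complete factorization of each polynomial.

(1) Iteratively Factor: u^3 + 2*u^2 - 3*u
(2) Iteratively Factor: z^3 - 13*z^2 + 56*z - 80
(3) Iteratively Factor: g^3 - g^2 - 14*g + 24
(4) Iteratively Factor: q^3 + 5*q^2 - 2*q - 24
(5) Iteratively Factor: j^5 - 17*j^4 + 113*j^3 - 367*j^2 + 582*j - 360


(1) = (u + 3)*(u^2 - u) = (u - 1)*(u + 3)*(u)
(2) = (z - 4)*(z^2 - 9*z + 20) = (z - 4)^2*(z - 5)
(3) = (g - 3)*(g^2 + 2*g - 8) = (g - 3)*(g - 2)*(g + 4)
(4) = (q + 4)*(q^2 + q - 6) = (q + 3)*(q + 4)*(q - 2)
(5) = (j - 2)*(j^4 - 15*j^3 + 83*j^2 - 201*j + 180) = (j - 3)*(j - 2)*(j^3 - 12*j^2 + 47*j - 60) = (j - 4)*(j - 3)*(j - 2)*(j^2 - 8*j + 15) = (j - 5)*(j - 4)*(j - 3)*(j - 2)*(j - 3)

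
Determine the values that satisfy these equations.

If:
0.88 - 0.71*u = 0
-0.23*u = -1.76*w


Then:
u = 1.24
w = 0.16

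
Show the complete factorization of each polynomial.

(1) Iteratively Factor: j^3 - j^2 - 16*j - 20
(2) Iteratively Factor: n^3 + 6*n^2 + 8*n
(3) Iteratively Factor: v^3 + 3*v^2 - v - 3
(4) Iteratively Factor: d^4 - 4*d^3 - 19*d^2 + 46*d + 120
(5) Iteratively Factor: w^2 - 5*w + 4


(1) = (j - 5)*(j^2 + 4*j + 4) = (j - 5)*(j + 2)*(j + 2)
(2) = (n + 4)*(n^2 + 2*n) = n*(n + 4)*(n + 2)
(3) = (v + 3)*(v^2 - 1) = (v - 1)*(v + 3)*(v + 1)
(4) = (d - 4)*(d^3 - 19*d - 30) = (d - 4)*(d + 3)*(d^2 - 3*d - 10) = (d - 5)*(d - 4)*(d + 3)*(d + 2)
(5) = (w - 4)*(w - 1)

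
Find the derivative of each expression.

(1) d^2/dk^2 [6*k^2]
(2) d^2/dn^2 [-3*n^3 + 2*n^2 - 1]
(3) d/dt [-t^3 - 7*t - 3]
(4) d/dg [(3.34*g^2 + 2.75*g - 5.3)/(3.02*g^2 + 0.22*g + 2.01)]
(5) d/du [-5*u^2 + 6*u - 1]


(1) = 12
(2) = 4 - 18*n
(3) = -3*t^2 - 7
(4) = (-7.5702*g^2 + 45.4388*g + 6.6935)/(9.1204*g^4 + 1.3288*g^3 + 12.1888*g^2 + 0.8844*g + 4.0401)
(5) = 6 - 10*u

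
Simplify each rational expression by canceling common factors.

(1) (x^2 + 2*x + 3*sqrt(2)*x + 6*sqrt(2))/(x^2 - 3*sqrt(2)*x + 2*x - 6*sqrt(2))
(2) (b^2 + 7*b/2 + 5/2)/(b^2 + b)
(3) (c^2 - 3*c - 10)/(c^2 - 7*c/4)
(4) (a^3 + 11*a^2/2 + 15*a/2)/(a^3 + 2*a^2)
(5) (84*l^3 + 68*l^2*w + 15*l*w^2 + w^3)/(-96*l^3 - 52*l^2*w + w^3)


(1) = (x + 3*sqrt(2))/(x - 3*sqrt(2))
(2) = (2*b + 5)/(2*b)
(3) = (4*c^2 - 12*c - 40)/(4*c^2 - 7*c)
(4) = (2*a^2 + 11*a + 15)/(2*a^2 + 4*a)
(5) = (7*l + w)/(-8*l + w)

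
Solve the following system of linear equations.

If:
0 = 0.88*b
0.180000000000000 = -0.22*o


Then:
b = 0.00
o = -0.82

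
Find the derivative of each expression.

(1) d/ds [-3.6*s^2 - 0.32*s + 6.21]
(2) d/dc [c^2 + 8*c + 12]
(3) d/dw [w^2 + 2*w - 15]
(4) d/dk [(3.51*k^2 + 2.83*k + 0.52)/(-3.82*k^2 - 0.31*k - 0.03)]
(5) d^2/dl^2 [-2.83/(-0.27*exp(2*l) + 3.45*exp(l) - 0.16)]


(1) = -7.2*s - 0.32
(2) = 2*c + 8
(3) = 2*w + 2
(4) = (9.7225*k^2 + 3.7622*k + 0.0763)/(14.5924*k^4 + 2.3684*k^3 + 0.3253*k^2 + 0.0186*k + 0.0009)
(5) = ((9.7635 - 3.0564*exp(l))*(0.27*exp(2*l) - 3.45*exp(l) + 0.16) + 2.83*(0.54*exp(l) - 3.45)*(1.08*exp(l) - 6.9)*exp(l))*exp(l)/(0.27*exp(2*l) - 3.45*exp(l) + 0.16)^3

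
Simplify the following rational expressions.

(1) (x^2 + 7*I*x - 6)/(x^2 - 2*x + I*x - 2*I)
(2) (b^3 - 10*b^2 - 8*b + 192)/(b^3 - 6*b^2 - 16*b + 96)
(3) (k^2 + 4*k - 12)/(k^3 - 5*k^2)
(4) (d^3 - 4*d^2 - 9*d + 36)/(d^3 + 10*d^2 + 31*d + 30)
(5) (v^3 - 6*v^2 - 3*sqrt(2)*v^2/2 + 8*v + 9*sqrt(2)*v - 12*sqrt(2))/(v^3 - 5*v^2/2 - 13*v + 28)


(1) = (x + 6*I)/(x - 2)
(2) = (b - 8)/(b - 4)
(3) = (k^2 + 4*k - 12)/(k^3 - 5*k^2)
(4) = (d^2 - 7*d + 12)/(d^2 + 7*d + 10)
(5) = (4*v - 6*sqrt(2))/(4*v + 14)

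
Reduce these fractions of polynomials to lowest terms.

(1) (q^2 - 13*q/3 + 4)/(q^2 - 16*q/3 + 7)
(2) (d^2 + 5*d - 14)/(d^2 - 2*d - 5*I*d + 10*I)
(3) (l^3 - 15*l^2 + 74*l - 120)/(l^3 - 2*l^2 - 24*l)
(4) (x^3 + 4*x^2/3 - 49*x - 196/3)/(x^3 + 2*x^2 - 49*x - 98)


(1) = (3*q - 4)/(3*q - 7)
(2) = (d + 7)/(d - 5*I)
(3) = (l^2 - 9*l + 20)/(l^2 + 4*l)
(4) = (3*x + 4)/(3*x + 6)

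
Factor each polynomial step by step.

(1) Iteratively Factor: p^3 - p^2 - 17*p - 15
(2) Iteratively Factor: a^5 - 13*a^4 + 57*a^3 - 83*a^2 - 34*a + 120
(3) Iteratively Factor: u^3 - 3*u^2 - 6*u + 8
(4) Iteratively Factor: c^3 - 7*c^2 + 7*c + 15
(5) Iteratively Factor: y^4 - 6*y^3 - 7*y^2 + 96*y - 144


(1) = (p + 1)*(p^2 - 2*p - 15) = (p - 5)*(p + 1)*(p + 3)
(2) = (a - 4)*(a^4 - 9*a^3 + 21*a^2 + a - 30) = (a - 5)*(a - 4)*(a^3 - 4*a^2 + a + 6) = (a - 5)*(a - 4)*(a - 3)*(a^2 - a - 2) = (a - 5)*(a - 4)*(a - 3)*(a + 1)*(a - 2)
(3) = (u + 2)*(u^2 - 5*u + 4) = (u - 4)*(u + 2)*(u - 1)
(4) = (c + 1)*(c^2 - 8*c + 15) = (c - 3)*(c + 1)*(c - 5)
(5) = (y - 4)*(y^3 - 2*y^2 - 15*y + 36) = (y - 4)*(y - 3)*(y^2 + y - 12) = (y - 4)*(y - 3)^2*(y + 4)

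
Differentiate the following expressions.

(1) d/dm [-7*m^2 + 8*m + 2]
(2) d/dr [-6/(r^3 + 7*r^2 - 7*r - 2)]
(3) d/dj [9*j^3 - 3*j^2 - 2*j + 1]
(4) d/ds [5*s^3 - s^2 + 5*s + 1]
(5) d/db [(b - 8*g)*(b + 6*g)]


(1) = 8 - 14*m
(2) = 6*(3*r^2 + 14*r - 7)/(r^3 + 7*r^2 - 7*r - 2)^2
(3) = 27*j^2 - 6*j - 2
(4) = 15*s^2 - 2*s + 5
(5) = 2*b - 2*g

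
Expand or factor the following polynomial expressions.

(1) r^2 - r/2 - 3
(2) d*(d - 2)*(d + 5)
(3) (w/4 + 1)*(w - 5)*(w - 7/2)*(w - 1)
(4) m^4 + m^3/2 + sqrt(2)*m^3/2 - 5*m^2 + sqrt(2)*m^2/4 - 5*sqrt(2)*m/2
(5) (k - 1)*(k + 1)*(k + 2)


(1) = (r - 2)*(r + 3/2)
(2) = d^3 + 3*d^2 - 10*d
(3) = w^4/4 - 11*w^3/8 - 3*w^2 + 173*w/8 - 35/2
(4) = m*(m - 2)*(m + 5/2)*(m + sqrt(2)/2)
(5) = k^3 + 2*k^2 - k - 2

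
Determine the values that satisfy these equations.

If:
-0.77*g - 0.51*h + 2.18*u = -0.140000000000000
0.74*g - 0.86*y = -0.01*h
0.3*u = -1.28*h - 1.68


Then:
g = 1.16339600129791*y + 0.01663935111862
h = -0.0913040960453276*y - 1.23131198277788
u = 0.389564143126731*y - 0.346402206814394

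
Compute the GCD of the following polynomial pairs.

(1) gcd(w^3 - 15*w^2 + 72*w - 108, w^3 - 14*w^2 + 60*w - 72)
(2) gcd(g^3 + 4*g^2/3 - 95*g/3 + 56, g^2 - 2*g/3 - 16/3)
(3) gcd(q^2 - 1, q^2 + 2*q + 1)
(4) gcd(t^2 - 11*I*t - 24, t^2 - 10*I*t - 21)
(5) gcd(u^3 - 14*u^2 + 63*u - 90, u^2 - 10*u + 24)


(1) = w^2 - 12*w + 36
(2) = gcd((g - 3)*(g - 8/3)*(g + 7), (g - 8/3)*(g + 2)) = g - 8/3
(3) = q + 1
(4) = gcd((t - 8*I)*(t - 3*I), (t - 7*I)*(t - 3*I)) = t - 3*I
(5) = gcd((u - 6)*(u - 5)*(u - 3), (u - 6)*(u - 4)) = u - 6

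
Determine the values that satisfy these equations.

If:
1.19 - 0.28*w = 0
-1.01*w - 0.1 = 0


Then:
No Solution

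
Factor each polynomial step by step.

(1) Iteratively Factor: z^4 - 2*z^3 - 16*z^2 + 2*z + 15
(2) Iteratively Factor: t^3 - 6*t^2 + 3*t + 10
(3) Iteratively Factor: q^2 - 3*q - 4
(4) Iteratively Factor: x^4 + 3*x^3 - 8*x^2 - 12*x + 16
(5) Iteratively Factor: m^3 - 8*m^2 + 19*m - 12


(1) = (z - 5)*(z^3 + 3*z^2 - z - 3) = (z - 5)*(z + 3)*(z^2 - 1) = (z - 5)*(z + 1)*(z + 3)*(z - 1)
(2) = (t + 1)*(t^2 - 7*t + 10) = (t - 5)*(t + 1)*(t - 2)
(3) = (q - 4)*(q + 1)
(4) = (x + 4)*(x^3 - x^2 - 4*x + 4) = (x - 2)*(x + 4)*(x^2 + x - 2) = (x - 2)*(x - 1)*(x + 4)*(x + 2)
(5) = (m - 1)*(m^2 - 7*m + 12) = (m - 4)*(m - 1)*(m - 3)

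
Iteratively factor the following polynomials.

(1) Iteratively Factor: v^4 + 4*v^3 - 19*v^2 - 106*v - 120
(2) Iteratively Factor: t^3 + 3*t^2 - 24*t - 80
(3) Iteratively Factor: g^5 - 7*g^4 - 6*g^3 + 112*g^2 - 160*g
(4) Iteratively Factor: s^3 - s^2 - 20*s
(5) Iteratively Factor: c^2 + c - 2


(1) = (v + 2)*(v^3 + 2*v^2 - 23*v - 60) = (v + 2)*(v + 4)*(v^2 - 2*v - 15) = (v - 5)*(v + 2)*(v + 4)*(v + 3)
(2) = (t + 4)*(t^2 - t - 20) = (t + 4)^2*(t - 5)
(3) = (g)*(g^4 - 7*g^3 - 6*g^2 + 112*g - 160) = g*(g - 4)*(g^3 - 3*g^2 - 18*g + 40) = g*(g - 4)*(g - 2)*(g^2 - g - 20) = g*(g - 4)*(g - 2)*(g + 4)*(g - 5)
(4) = (s)*(s^2 - s - 20) = s*(s - 5)*(s + 4)
(5) = (c + 2)*(c - 1)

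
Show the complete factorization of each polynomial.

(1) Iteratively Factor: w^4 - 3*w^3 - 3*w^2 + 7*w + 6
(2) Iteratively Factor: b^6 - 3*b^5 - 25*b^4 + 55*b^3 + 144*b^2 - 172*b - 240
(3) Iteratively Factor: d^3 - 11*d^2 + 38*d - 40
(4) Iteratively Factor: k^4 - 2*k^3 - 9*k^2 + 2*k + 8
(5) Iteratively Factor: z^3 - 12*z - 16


(1) = (w + 1)*(w^3 - 4*w^2 + w + 6) = (w + 1)^2*(w^2 - 5*w + 6) = (w - 2)*(w + 1)^2*(w - 3)
(2) = (b - 3)*(b^5 - 25*b^3 - 20*b^2 + 84*b + 80) = (b - 5)*(b - 3)*(b^4 + 5*b^3 - 20*b - 16) = (b - 5)*(b - 3)*(b + 2)*(b^3 + 3*b^2 - 6*b - 8) = (b - 5)*(b - 3)*(b - 2)*(b + 2)*(b^2 + 5*b + 4) = (b - 5)*(b - 3)*(b - 2)*(b + 1)*(b + 2)*(b + 4)
(3) = (d - 2)*(d^2 - 9*d + 20) = (d - 4)*(d - 2)*(d - 5)
(4) = (k + 1)*(k^3 - 3*k^2 - 6*k + 8) = (k + 1)*(k + 2)*(k^2 - 5*k + 4) = (k - 1)*(k + 1)*(k + 2)*(k - 4)
(5) = (z + 2)*(z^2 - 2*z - 8) = (z + 2)^2*(z - 4)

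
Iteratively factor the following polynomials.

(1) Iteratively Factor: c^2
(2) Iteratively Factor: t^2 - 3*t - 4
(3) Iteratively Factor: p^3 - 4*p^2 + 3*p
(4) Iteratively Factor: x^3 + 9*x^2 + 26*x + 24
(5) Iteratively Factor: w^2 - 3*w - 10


(1) = (c)*(c)
(2) = (t + 1)*(t - 4)
(3) = (p)*(p^2 - 4*p + 3) = p*(p - 3)*(p - 1)
(4) = (x + 3)*(x^2 + 6*x + 8) = (x + 3)*(x + 4)*(x + 2)
(5) = (w - 5)*(w + 2)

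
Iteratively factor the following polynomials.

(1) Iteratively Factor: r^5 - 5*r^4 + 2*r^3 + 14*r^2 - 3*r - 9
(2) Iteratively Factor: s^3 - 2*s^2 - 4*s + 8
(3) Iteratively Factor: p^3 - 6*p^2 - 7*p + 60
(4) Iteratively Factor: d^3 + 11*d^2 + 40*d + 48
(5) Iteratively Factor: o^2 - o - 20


(1) = (r - 3)*(r^4 - 2*r^3 - 4*r^2 + 2*r + 3) = (r - 3)^2*(r^3 + r^2 - r - 1) = (r - 3)^2*(r - 1)*(r^2 + 2*r + 1) = (r - 3)^2*(r - 1)*(r + 1)*(r + 1)
(2) = (s - 2)*(s^2 - 4) = (s - 2)*(s + 2)*(s - 2)
(3) = (p + 3)*(p^2 - 9*p + 20) = (p - 5)*(p + 3)*(p - 4)
(4) = (d + 3)*(d^2 + 8*d + 16) = (d + 3)*(d + 4)*(d + 4)
(5) = (o + 4)*(o - 5)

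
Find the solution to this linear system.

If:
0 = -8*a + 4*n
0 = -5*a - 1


Then:
a = -1/5
n = -2/5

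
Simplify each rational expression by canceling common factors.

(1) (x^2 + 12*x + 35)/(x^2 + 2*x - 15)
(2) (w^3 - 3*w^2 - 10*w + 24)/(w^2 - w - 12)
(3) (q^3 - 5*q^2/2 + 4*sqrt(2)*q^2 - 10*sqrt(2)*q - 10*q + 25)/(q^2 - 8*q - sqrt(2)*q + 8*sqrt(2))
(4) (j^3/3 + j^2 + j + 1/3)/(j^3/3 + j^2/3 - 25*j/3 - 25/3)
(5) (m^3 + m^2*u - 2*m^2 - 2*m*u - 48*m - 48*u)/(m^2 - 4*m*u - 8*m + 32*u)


(1) = (x + 7)/(x - 3)
(2) = w - 2
(3) = (2*q^2 + q*(-5 + 10*sqrt(2)) - 25*sqrt(2))/(2*q - 16)
(4) = (j^2 + 2*j + 1)/(j^2 - 25)
(5) = (-m^2 - m*u - 6*m - 6*u)/(-m + 4*u)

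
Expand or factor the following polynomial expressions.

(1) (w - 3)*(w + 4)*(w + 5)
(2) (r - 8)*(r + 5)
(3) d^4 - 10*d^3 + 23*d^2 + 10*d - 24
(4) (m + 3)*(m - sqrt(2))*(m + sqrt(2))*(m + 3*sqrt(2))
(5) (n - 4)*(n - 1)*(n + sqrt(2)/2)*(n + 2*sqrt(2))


(1) = w^3 + 6*w^2 - 7*w - 60
(2) = r^2 - 3*r - 40
(3) = (d - 6)*(d - 4)*(d - 1)*(d + 1)
(4) = m^4 + 3*m^3 + 3*sqrt(2)*m^3 - 2*m^2 + 9*sqrt(2)*m^2 - 6*sqrt(2)*m - 6*m - 18*sqrt(2)
(5) = n^4 - 5*n^3 + 5*sqrt(2)*n^3/2 - 25*sqrt(2)*n^2/2 + 6*n^2 - 10*n + 10*sqrt(2)*n + 8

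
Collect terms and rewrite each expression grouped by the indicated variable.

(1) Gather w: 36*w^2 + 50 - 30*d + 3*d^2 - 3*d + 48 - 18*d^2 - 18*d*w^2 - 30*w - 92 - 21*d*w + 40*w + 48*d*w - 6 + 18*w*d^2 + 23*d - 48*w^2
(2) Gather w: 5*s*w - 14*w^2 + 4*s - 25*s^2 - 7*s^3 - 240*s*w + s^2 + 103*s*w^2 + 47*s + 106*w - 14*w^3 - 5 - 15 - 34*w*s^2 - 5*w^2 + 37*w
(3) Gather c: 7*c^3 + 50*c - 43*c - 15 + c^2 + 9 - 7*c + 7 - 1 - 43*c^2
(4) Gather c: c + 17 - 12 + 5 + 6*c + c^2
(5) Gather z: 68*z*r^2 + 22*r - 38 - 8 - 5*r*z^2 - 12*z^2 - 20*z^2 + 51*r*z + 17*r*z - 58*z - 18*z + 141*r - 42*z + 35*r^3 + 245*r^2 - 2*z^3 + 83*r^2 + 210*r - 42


(1) = -15*d^2 - 10*d + w^2*(-18*d - 12) + w*(18*d^2 + 27*d + 10)
(2) = -7*s^3 - 24*s^2 + 51*s - 14*w^3 + w^2*(103*s - 19) + w*(-34*s^2 - 235*s + 143) - 20
(3) = 7*c^3 - 42*c^2
(4) = c^2 + 7*c + 10
(5) = 35*r^3 + 328*r^2 + 373*r - 2*z^3 + z^2*(-5*r - 32) + z*(68*r^2 + 68*r - 118) - 88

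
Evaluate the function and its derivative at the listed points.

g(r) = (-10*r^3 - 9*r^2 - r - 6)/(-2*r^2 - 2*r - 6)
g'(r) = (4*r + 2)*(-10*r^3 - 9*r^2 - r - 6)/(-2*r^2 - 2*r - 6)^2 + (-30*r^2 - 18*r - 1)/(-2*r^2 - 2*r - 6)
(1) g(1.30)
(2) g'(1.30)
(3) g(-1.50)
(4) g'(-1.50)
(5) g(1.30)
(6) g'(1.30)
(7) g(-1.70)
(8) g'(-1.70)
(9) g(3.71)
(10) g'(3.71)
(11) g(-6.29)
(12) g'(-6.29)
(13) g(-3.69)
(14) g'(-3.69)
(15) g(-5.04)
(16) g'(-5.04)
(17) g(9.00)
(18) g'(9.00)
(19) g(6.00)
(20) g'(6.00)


(1) = 3.71
(2) = 4.04
(3) = -1.20
(4) = 4.89
(5) = 3.71
(6) = 4.04
(7) = -2.25
(8) = 5.53
(9) = 15.73
(10) = 5.27
(11) = -29.40
(12) = 5.43
(13) = -14.61
(14) = 6.06
(15) = -22.49
(16) = 5.65
(17) = 43.19
(18) = 5.12
(19) = 27.73
(20) = 5.20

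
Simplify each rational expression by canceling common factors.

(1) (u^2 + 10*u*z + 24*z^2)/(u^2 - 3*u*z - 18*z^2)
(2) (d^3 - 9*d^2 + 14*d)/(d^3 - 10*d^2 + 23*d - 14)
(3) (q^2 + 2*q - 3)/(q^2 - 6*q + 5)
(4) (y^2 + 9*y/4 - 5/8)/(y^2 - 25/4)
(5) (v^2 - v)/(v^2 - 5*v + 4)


(1) = (-u^2 - 10*u*z - 24*z^2)/(-u^2 + 3*u*z + 18*z^2)
(2) = d/(d - 1)
(3) = (q + 3)/(q - 5)
(4) = (4*y - 1)/(4*y - 10)
(5) = v/(v - 4)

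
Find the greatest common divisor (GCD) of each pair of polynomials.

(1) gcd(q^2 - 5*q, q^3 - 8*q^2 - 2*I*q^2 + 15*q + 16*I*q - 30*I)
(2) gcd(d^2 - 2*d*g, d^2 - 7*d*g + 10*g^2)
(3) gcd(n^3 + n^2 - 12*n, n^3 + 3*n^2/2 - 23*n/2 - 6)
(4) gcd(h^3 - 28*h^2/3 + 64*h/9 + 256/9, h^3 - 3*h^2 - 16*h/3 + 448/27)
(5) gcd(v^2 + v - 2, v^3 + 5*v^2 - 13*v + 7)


(1) = gcd(q*(q - 5), (q - 5)*(q - 3)*(q - 2*I)) = q - 5
(2) = gcd(d*(d - 2*g), (d - 5*g)*(d - 2*g)) = d - 2*g
(3) = n^2 + n - 12
(4) = h - 8/3
(5) = gcd((v - 1)*(v + 2), (v - 1)^2*(v + 7)) = v - 1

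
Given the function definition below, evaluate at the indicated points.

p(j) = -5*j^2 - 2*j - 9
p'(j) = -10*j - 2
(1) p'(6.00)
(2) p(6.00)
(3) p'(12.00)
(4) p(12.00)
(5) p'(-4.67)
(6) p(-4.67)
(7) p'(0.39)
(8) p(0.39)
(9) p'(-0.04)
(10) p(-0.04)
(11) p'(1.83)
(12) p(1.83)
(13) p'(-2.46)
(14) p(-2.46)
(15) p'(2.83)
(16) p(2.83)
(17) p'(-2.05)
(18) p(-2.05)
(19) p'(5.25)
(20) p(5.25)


(1) = -62.00
(2) = -201.00
(3) = -122.00
(4) = -753.00
(5) = 44.70
(6) = -108.70
(7) = -5.90
(8) = -10.54
(9) = -1.60
(10) = -8.93
(11) = -20.30
(12) = -29.40
(13) = 22.60
(14) = -34.34
(15) = -30.30
(16) = -54.70
(17) = 18.50
(18) = -25.91
(19) = -54.50
(20) = -157.31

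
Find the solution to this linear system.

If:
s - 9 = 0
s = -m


Then:
m = -9
s = 9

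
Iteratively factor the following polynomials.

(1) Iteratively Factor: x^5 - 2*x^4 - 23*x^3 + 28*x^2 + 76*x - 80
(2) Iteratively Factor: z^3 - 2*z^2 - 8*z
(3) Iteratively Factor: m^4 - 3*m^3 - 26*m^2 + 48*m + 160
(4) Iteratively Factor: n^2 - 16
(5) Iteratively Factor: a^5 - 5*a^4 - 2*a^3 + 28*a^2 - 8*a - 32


(1) = (x - 1)*(x^4 - x^3 - 24*x^2 + 4*x + 80) = (x - 2)*(x - 1)*(x^3 + x^2 - 22*x - 40) = (x - 5)*(x - 2)*(x - 1)*(x^2 + 6*x + 8) = (x - 5)*(x - 2)*(x - 1)*(x + 4)*(x + 2)
(2) = (z)*(z^2 - 2*z - 8) = z*(z + 2)*(z - 4)
(3) = (m - 4)*(m^3 + m^2 - 22*m - 40) = (m - 4)*(m + 2)*(m^2 - m - 20) = (m - 4)*(m + 2)*(m + 4)*(m - 5)
(4) = (n + 4)*(n - 4)
(5) = (a + 2)*(a^4 - 7*a^3 + 12*a^2 + 4*a - 16) = (a - 2)*(a + 2)*(a^3 - 5*a^2 + 2*a + 8) = (a - 2)^2*(a + 2)*(a^2 - 3*a - 4) = (a - 4)*(a - 2)^2*(a + 2)*(a + 1)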